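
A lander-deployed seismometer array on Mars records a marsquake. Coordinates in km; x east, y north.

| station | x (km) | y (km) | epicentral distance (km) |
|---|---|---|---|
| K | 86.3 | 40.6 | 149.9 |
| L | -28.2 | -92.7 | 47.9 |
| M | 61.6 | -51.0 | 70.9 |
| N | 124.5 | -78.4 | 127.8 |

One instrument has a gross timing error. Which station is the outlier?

L

Solve using three stations at a time. Using K, M, N (subtract circle equations pairwise → linear system) gives (x, y) ≈ (-3.3, -79.6).
Distances from that point to each station vs reported:
  K: calculated 149.9 vs reported 149.9 → residual 0.0 km
  L: calculated 28.1 vs reported 47.9 → residual 19.8 km
  M: calculated 70.9 vs reported 70.9 → residual 0.0 km
  N: calculated 127.8 vs reported 127.8 → residual 0.0 km
K, M, N are mutually consistent (residuals ≈ 0); L is off by 19.8 km.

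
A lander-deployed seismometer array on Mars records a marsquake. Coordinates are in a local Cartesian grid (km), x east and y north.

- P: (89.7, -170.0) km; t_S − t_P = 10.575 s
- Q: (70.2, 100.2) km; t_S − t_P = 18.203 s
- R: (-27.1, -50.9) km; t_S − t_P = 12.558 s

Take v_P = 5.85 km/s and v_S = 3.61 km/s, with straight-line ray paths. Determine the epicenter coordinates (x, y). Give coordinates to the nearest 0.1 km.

89.7 km east, -70.3 km north

Distance from S−P lag: d = Δt · v_P v_S / (v_P − v_S) = Δt · (5.85·3.61)/(5.85−3.61) ≈ 9.4279·Δt.
So d_P = 99.70, d_Q = 171.62, d_R = 118.40 km.
Circle about each station: (x − 89.7)² + (y + 170.0)² = 99.70²; (x − 70.2)² + (y − 100.2)² = 171.62²; (x + 27.1)² + (y + 50.9)² = 118.40².
Subtracting pairs of circle equations eliminates x²+y² and gives linear equations (the radical axes):
-39.0 x + 540.4 y = -41491.34
-233.6 x + 238.2 y = -37699.34
Solving the 2×2 system: x ≈ 89.7, y ≈ -70.3 km.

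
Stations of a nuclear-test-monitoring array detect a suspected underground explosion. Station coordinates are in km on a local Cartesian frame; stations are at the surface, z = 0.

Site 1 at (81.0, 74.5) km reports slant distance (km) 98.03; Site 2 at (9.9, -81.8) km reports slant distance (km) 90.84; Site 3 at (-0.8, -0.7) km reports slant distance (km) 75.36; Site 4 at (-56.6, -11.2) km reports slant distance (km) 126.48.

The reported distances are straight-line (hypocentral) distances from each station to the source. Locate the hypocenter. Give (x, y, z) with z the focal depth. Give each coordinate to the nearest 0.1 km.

Each station gives a sphere (x−x_i)² + (y−y_i)² + z² = d_i² (stations at z=0).
Subtracting the Site 1 sphere from Site 2 and Site 3: z² cancels, leaving linear equations in x and y:
-142.2 x − 312.6 y = -3964.02
-163.6 x − 150.4 y = -8179.37
Solving: x ≈ 65.895, y ≈ -17.295 km (keep extra digits for the depth step; rounded: 65.9, -17.3).
Then from the Site 1 sphere: z² = 98.03² − (x − 81.0)² − (y − 74.5)² with x = 65.895, y = -17.295, so z ≈ 30.910 ≈ 30.9 km.

x ≈ 65.9 km, y ≈ -17.3 km, depth ≈ 30.9 km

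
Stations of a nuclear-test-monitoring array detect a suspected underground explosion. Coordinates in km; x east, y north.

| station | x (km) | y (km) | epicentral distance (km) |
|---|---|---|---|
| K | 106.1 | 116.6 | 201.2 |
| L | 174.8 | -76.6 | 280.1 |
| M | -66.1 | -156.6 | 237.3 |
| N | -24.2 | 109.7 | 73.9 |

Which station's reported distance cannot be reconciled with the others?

Solve using three stations at a time. Using K, M, N (subtract circle equations pairwise → linear system) gives (x, y) ≈ (-91.6, 79.3).
Distances from that point to each station vs reported:
  K: calculated 201.2 vs reported 201.2 → residual 0.0 km
  L: calculated 308.7 vs reported 280.1 → residual 28.6 km
  M: calculated 237.3 vs reported 237.3 → residual 0.0 km
  N: calculated 74.0 vs reported 73.9 → residual 0.1 km
K, M, N are mutually consistent (residuals ≈ 0); L is off by 28.6 km.

L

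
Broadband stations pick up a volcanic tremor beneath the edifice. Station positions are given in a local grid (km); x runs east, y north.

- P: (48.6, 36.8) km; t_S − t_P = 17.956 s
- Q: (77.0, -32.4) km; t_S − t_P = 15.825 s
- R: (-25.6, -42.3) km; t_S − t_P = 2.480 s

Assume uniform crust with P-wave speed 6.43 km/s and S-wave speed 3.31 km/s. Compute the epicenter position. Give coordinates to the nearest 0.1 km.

(-27.6, -59.1)

Distance from S−P lag: d = Δt · v_P v_S / (v_P − v_S) = Δt · (6.43·3.31)/(6.43−3.31) ≈ 6.8216·Δt.
So d_P = 122.49, d_Q = 107.95, d_R = 16.92 km.
Circle about each station: (x − 48.6)² + (y − 36.8)² = 122.49²; (x − 77.0)² + (y + 32.4)² = 107.95²; (x + 25.6)² + (y + 42.3)² = 16.92².
Subtracting pairs of circle equations eliminates x²+y² and gives linear equations (the radical axes):
56.8 x − 138.4 y = 6613.16
-148.4 x − 158.2 y = 13445.96
Solving the 2×2 system: x ≈ -27.6, y ≈ -59.1 km.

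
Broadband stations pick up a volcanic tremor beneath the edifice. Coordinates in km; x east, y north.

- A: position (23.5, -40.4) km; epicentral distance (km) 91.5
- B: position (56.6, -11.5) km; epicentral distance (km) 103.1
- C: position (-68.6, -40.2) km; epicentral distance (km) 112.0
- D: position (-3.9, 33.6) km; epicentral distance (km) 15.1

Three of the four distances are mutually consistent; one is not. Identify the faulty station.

B

Solve using three stations at a time. Using A, C, D (subtract circle equations pairwise → linear system) gives (x, y) ≈ (0.3, 48.1).
Distances from that point to each station vs reported:
  A: calculated 91.5 vs reported 91.5 → residual 0.0 km
  B: calculated 82.0 vs reported 103.1 → residual 21.1 km
  C: calculated 112.0 vs reported 112.0 → residual 0.0 km
  D: calculated 15.1 vs reported 15.1 → residual 0.0 km
A, C, D are mutually consistent (residuals ≈ 0); B is off by 21.1 km.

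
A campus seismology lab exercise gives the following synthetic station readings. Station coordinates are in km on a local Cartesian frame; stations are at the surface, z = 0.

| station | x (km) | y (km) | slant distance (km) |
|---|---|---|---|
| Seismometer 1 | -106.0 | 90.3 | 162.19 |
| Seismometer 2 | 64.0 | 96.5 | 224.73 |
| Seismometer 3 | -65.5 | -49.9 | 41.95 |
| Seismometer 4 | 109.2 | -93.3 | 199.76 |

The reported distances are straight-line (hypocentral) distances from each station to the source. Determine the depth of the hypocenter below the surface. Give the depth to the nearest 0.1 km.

Each station gives a sphere (x−x_i)² + (y−y_i)² + z² = d_i² (stations at z=0).
Subtracting the Seismometer 1 sphere from Seismometer 2 and Seismometer 3: z² cancels, leaving linear equations in x and y:
340.0 x + 12.4 y = -30179.82
81.0 x − 280.4 y = 11935.96
Solving: x ≈ -86.302, y ≈ -67.498 km (keep extra digits for the depth step; rounded: -86.3, -67.5).
Then from the Seismometer 1 sphere: z² = 162.19² − (x + 106.0)² − (y − 90.3)² with x = -86.302, y = -67.498, so z ≈ 31.896 ≈ 31.9 km.

31.9 km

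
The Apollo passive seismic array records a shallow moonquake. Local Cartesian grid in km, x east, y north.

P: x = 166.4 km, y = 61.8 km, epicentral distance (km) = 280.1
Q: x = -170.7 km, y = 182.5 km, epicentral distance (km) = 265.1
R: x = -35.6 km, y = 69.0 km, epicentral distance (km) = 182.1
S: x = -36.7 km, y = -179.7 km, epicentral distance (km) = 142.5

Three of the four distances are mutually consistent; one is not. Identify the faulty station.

Solve using three stations at a time. Using Q, R, S (subtract circle equations pairwise → linear system) gives (x, y) ≈ (-139.3, -80.7).
Distances from that point to each station vs reported:
  P: calculated 337.3 vs reported 280.1 → residual 57.2 km
  Q: calculated 265.1 vs reported 265.1 → residual 0.0 km
  R: calculated 182.1 vs reported 182.1 → residual 0.0 km
  S: calculated 142.5 vs reported 142.5 → residual 0.0 km
Q, R, S are mutually consistent (residuals ≈ 0); P is off by 57.2 km.

P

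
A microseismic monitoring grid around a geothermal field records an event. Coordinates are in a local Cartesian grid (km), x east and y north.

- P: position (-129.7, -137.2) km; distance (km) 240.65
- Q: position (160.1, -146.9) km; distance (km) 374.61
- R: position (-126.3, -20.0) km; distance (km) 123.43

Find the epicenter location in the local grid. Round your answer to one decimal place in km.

Circle about each station: (x + 129.7)² + (y + 137.2)² = 240.65²; (x − 160.1)² + (y + 146.9)² = 374.61²; (x + 126.3)² + (y + 20.0)² = 123.43².
Subtracting the P equation from the Q and R equations removes the quadratic terms:
579.6 x − 19.4 y = -70854.54
6.8 x + 234.4 y = 23383.22
Solving the 2×2 system: x ≈ -118.8, y ≈ 103.2 km.
Check against P (with the unrounded x, y): √((x + 129.7)²+(y + 137.2)²) = 240.65 ≈ 240.65 km. ✓

-118.8 km east, 103.2 km north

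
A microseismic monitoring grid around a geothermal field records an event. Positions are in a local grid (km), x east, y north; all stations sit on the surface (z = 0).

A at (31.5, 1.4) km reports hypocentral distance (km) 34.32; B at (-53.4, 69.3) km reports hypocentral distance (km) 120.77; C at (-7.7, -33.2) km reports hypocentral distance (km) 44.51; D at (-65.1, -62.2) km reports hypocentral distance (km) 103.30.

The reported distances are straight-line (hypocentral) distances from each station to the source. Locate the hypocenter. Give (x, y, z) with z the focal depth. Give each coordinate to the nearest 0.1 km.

(24.7, -18.8, 26.9)

Each station gives a sphere (x−x_i)² + (y−y_i)² + z² = d_i² (stations at z=0).
Subtracting the A sphere from B and C: z² cancels, leaving linear equations in x and y:
-169.8 x + 135.8 y = -6747.69
-78.4 x − 69.2 y = -635.96
Solving: x ≈ 24.704, y ≈ -18.799 km (keep extra digits for the depth step; rounded: 24.7, -18.8).
Then from the A sphere: z² = 34.32² − (x − 31.5)² − (y − 1.4)² with x = 24.704, y = -18.799, so z ≈ 26.901 ≈ 26.9 km.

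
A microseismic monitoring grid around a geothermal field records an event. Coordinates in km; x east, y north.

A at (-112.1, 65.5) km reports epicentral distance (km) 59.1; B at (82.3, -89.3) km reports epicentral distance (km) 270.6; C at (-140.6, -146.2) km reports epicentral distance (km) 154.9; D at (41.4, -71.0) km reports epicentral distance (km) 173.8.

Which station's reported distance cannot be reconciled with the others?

Solve using three stations at a time. Using A, C, D (subtract circle equations pairwise → linear system) gives (x, y) ≈ (-114.2, 6.4).
Distances from that point to each station vs reported:
  A: calculated 59.1 vs reported 59.1 → residual 0.0 km
  B: calculated 218.6 vs reported 270.6 → residual 52.0 km
  C: calculated 154.9 vs reported 154.9 → residual 0.0 km
  D: calculated 173.8 vs reported 173.8 → residual 0.0 km
A, C, D are mutually consistent (residuals ≈ 0); B is off by 52.0 km.

B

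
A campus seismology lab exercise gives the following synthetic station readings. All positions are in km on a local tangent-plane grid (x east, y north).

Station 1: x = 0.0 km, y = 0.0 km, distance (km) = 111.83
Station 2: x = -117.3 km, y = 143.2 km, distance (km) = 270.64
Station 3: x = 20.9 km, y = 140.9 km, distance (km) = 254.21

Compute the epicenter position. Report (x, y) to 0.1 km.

-21.2 km east, -109.8 km north

Circle about each station: x² + y² = 111.83²; (x + 117.3)² + (y − 143.2)² = 270.64²; (x − 20.9)² + (y − 140.9)² = 254.21².
Subtracting pairs of circle equations eliminates x²+y² and gives linear equations (the radical axes):
-234.6 x + 286.4 y = -26474.53
41.8 x + 281.8 y = -31827.16
Solving the 2×2 system: x ≈ -21.2, y ≈ -109.8 km.
Check against Station 1 (with the unrounded x, y): √(x²+y²) = 111.83 ≈ 111.83 km. ✓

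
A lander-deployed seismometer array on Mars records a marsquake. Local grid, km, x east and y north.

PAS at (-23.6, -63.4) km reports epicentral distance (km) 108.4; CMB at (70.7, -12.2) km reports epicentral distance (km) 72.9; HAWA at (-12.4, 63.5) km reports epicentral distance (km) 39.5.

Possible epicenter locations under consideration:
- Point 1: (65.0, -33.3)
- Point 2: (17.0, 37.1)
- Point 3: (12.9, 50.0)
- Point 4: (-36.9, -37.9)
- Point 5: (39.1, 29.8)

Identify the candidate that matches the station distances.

Point 2

For each candidate, compare |candidate − station| to the reported distance:
Point 1: residuals PAS 14.8, CMB 51.0, HAWA 84.4 → max 84.4 km
Point 2: residuals PAS 0.0, CMB 0.0, HAWA 0.0 → max 0.0 km
Point 3: residuals PAS 10.7, CMB 12.0, HAWA 10.8 → max 12.0 km
Point 4: residuals PAS 79.6, CMB 37.7, HAWA 64.8 → max 79.6 km
Point 5: residuals PAS 3.9, CMB 20.3, HAWA 22.0 → max 22.0 km
Only Point 2 has all residuals ≈ 0.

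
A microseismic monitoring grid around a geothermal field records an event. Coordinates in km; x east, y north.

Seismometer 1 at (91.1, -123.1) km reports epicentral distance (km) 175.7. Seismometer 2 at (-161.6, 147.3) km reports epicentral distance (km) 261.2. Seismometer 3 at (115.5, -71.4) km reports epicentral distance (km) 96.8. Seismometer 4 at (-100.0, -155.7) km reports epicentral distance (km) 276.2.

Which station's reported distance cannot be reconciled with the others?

Solve using three stations at a time. Using Seismometer 1, Seismometer 2, Seismometer 4 (subtract circle equations pairwise → linear system) gives (x, y) ≈ (81.7, 52.3).
Distances from that point to each station vs reported:
  Seismometer 1: calculated 175.7 vs reported 175.7 → residual 0.0 km
  Seismometer 2: calculated 261.2 vs reported 261.2 → residual 0.0 km
  Seismometer 3: calculated 128.2 vs reported 96.8 → residual 31.4 km
  Seismometer 4: calculated 276.2 vs reported 276.2 → residual 0.0 km
Seismometer 1, Seismometer 2, Seismometer 4 are mutually consistent (residuals ≈ 0); Seismometer 3 is off by 31.4 km.

Seismometer 3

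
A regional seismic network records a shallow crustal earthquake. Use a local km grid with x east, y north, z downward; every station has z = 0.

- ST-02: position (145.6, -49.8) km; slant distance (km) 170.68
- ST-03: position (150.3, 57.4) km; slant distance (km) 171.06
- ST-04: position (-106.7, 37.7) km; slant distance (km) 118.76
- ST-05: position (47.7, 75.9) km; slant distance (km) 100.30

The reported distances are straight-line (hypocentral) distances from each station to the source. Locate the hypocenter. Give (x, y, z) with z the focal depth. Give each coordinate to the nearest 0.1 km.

x ≈ -4.8 km, y ≈ 9.9 km, depth ≈ 54.3 km

Each station gives a sphere (x−x_i)² + (y−y_i)² + z² = d_i² (stations at z=0).
Subtracting the ST-02 sphere from ST-03 and ST-04: z² cancels, leaving linear equations in x and y:
9.4 x + 214.4 y = 2075.59
-504.6 x + 175.0 y = 4154.50
Solving: x ≈ -4.803, y ≈ 9.891 km (keep extra digits for the depth step; rounded: -4.8, 9.9).
Then from the ST-02 sphere: z² = 170.68² − (x − 145.6)² − (y + 49.8)² with x = -4.803, y = 9.891, so z ≈ 54.292 ≈ 54.3 km.
Check against ST-05 (with the unrounded solution): distance 100.31 ≈ 100.30 km. ✓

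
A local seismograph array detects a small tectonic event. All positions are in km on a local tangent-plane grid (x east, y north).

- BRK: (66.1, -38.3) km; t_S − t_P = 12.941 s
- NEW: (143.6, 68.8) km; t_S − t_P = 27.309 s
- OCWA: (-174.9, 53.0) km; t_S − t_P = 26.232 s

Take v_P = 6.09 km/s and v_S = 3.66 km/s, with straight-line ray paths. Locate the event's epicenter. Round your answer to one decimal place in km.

x ≈ -14.0 km, y ≈ -125.9 km

Distance from S−P lag: d = Δt · v_P v_S / (v_P − v_S) = Δt · (6.09·3.66)/(6.09−3.66) ≈ 9.1726·Δt.
So d_BRK = 118.70, d_NEW = 250.49, d_OCWA = 240.62 km.
Circle about each station: (x − 66.1)² + (y + 38.3)² = 118.70²; (x − 143.6)² + (y − 68.8)² = 250.49²; (x + 174.9)² + (y − 53.0)² = 240.62².
Subtracting the BRK equation from the NEW and OCWA equations removes the quadratic terms:
155.0 x + 214.2 y = -29137.25
-482.0 x + 182.6 y = -16245.38
Solving the 2×2 system: x ≈ -14.0, y ≈ -125.9 km.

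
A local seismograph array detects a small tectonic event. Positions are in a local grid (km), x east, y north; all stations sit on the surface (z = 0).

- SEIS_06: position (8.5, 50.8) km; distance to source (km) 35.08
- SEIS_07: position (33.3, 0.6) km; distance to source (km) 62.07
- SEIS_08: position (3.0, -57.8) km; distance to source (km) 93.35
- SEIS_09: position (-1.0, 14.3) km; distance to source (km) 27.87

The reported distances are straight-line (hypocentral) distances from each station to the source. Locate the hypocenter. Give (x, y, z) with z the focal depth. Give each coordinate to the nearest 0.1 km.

Each station gives a sphere (x−x_i)² + (y−y_i)² + z² = d_i² (stations at z=0).
Subtracting the SEIS_06 sphere from SEIS_07 and SEIS_08: z² cancels, leaving linear equations in x and y:
49.6 x − 100.4 y = -4165.72
-11.0 x − 217.2 y = -6786.67
Solving: x ≈ -18.810, y ≈ 32.199 km (keep extra digits for the depth step; rounded: -18.8, 32.2).
Then from the SEIS_06 sphere: z² = 35.08² − (x − 8.5)² − (y − 50.8)² with x = -18.810, y = 32.199, so z ≈ 11.780 ≈ 11.8 km.

x ≈ -18.8 km, y ≈ 32.2 km, depth ≈ 11.8 km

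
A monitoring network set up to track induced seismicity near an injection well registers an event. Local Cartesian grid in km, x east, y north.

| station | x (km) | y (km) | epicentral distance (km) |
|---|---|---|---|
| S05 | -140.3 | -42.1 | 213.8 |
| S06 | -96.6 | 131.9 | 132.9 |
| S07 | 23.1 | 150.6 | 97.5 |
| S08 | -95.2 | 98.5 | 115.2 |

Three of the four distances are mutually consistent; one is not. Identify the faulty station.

Solve using three stations at a time. Using S06, S07, S08 (subtract circle equations pairwise → linear system) gives (x, y) ≈ (11.0, 53.9).
Distances from that point to each station vs reported:
  S05: calculated 179.2 vs reported 213.8 → residual 34.6 km
  S06: calculated 132.8 vs reported 132.9 → residual 0.1 km
  S07: calculated 97.4 vs reported 97.5 → residual 0.1 km
  S08: calculated 115.1 vs reported 115.2 → residual 0.1 km
S06, S07, S08 are mutually consistent (residuals ≈ 0); S05 is off by 34.6 km.

S05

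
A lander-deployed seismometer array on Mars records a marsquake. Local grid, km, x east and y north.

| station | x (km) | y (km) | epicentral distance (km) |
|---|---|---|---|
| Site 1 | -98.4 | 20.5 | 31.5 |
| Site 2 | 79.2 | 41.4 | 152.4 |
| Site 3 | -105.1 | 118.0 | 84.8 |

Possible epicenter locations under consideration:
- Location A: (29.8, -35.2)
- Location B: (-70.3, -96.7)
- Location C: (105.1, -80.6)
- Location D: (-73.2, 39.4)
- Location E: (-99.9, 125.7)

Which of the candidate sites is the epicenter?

For each candidate, compare |candidate − station| to the reported distance:
Location A: residuals Site 1 108.3, Site 2 61.3, Site 3 119.3 → max 119.3 km
Location B: residuals Site 1 89.0, Site 2 51.1, Site 3 132.7 → max 132.7 km
Location C: residuals Site 1 195.7, Site 2 27.7, Site 3 204.4 → max 204.4 km
Location D: residuals Site 1 0.0, Site 2 0.0, Site 3 0.0 → max 0.0 km
Location E: residuals Site 1 73.7, Site 2 45.5, Site 3 75.5 → max 75.5 km
Only Location D has all residuals ≈ 0.

Location D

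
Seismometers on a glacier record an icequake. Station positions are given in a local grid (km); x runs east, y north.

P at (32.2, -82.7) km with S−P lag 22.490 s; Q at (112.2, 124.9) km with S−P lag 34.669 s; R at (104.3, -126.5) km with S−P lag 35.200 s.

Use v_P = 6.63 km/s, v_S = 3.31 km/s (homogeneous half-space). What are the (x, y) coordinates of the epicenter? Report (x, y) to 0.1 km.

Distance from S−P lag: d = Δt · v_P v_S / (v_P − v_S) = Δt · (6.63·3.31)/(6.63−3.31) ≈ 6.6100·Δt.
So d_P = 148.66, d_Q = 229.16, d_R = 232.67 km.
Circle about each station: (x − 32.2)² + (y + 82.7)² = 148.66²; (x − 112.2)² + (y − 124.9)² = 229.16²; (x − 104.3)² + (y + 126.5)² = 232.67².
Subtracting pairs of circle equations eliminates x²+y² and gives linear equations (the radical axes):
160.0 x + 415.2 y = -10101.79
144.2 x − 87.6 y = -13030.92
Solving the 2×2 system: x ≈ -85.2, y ≈ 8.5 km.

-85.2 km east, 8.5 km north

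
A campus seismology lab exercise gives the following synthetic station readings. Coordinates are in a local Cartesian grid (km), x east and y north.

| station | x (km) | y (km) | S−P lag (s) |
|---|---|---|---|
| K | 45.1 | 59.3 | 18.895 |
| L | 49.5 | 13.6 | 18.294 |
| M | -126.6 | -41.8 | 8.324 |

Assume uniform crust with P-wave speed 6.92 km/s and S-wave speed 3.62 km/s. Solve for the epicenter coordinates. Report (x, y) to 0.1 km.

Distance from S−P lag: d = Δt · v_P v_S / (v_P − v_S) = Δt · (6.92·3.62)/(6.92−3.62) ≈ 7.5910·Δt.
So d_K = 143.43, d_L = 138.87, d_M = 63.19 km.
Circle about each station: (x − 45.1)² + (y − 59.3)² = 143.43²; (x − 49.5)² + (y − 13.6)² = 138.87²; (x + 126.6)² + (y + 41.8)² = 63.19².
Subtracting pairs of circle equations eliminates x²+y² and gives linear equations (the radical axes):
8.8 x − 91.4 y = -1628.00
-343.4 x − 202.2 y = 28803.49
Solving the 2×2 system: x ≈ -89.3, y ≈ 9.2 km.
Check against K (with the unrounded x, y): √((x − 45.1)²+(y − 59.3)²) = 143.43 ≈ 143.43 km. ✓

(-89.3, 9.2)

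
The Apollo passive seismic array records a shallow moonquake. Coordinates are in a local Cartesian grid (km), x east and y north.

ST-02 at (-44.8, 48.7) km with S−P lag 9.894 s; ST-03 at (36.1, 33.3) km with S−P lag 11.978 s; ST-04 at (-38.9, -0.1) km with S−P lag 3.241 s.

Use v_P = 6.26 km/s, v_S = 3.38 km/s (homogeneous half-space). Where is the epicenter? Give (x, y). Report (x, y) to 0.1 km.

Distance from S−P lag: d = Δt · v_P v_S / (v_P − v_S) = Δt · (6.26·3.38)/(6.26−3.38) ≈ 7.3468·Δt.
So d_ST-02 = 72.69, d_ST-03 = 88.00, d_ST-04 = 23.81 km.
Circle about each station: (x + 44.8)² + (y − 48.7)² = 72.69²; (x − 36.1)² + (y − 33.3)² = 88.00²; (x + 38.9)² + (y + 0.1)² = 23.81².
Subtracting the ST-02 equation from the ST-03 and ST-04 equations removes the quadratic terms:
161.8 x − 30.8 y = -4426.79
11.8 x − 97.6 y = 1851.41
Solving the 2×2 system: x ≈ -31.7, y ≈ -22.8 km.
Check against ST-02 (with the unrounded x, y): √((x + 44.8)²+(y − 48.7)²) = 72.69 ≈ 72.69 km. ✓

(-31.7, -22.8)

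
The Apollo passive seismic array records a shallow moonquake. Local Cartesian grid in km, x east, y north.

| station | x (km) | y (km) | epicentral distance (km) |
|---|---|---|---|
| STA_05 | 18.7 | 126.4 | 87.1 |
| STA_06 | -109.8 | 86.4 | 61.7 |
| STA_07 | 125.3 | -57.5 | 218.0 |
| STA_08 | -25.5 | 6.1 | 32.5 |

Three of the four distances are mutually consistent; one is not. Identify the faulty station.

Solve using three stations at a time. Using STA_05, STA_06, STA_07 (subtract circle equations pairwise → linear system) gives (x, y) ≈ (-49.7, 72.5).
Distances from that point to each station vs reported:
  STA_05: calculated 87.1 vs reported 87.1 → residual 0.0 km
  STA_06: calculated 61.7 vs reported 61.7 → residual 0.0 km
  STA_07: calculated 218.0 vs reported 218.0 → residual 0.0 km
  STA_08: calculated 70.7 vs reported 32.5 → residual 38.2 km
STA_05, STA_06, STA_07 are mutually consistent (residuals ≈ 0); STA_08 is off by 38.2 km.

STA_08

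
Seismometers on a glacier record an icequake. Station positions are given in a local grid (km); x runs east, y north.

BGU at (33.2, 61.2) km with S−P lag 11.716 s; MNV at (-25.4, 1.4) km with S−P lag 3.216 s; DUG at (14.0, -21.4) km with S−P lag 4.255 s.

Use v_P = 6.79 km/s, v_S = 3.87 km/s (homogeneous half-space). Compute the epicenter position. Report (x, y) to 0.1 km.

-23.8 km east, -27.5 km north

Distance from S−P lag: d = Δt · v_P v_S / (v_P − v_S) = Δt · (6.79·3.87)/(6.79−3.87) ≈ 8.9991·Δt.
So d_BGU = 105.43, d_MNV = 28.94, d_DUG = 38.29 km.
Circle about each station: (x − 33.2)² + (y − 61.2)² = 105.43²; (x + 25.4)² + (y − 1.4)² = 28.94²; (x − 14.0)² + (y + 21.4)² = 38.29².
Subtracting the BGU equation from the MNV and DUG equations removes the quadratic terms:
-117.2 x − 119.6 y = 6077.40
-38.4 x − 165.2 y = 5455.64
Solving the 2×2 system: x ≈ -23.8, y ≈ -27.5 km.
Check against BGU (with the unrounded x, y): √((x − 33.2)²+(y − 61.2)²) = 105.43 ≈ 105.43 km. ✓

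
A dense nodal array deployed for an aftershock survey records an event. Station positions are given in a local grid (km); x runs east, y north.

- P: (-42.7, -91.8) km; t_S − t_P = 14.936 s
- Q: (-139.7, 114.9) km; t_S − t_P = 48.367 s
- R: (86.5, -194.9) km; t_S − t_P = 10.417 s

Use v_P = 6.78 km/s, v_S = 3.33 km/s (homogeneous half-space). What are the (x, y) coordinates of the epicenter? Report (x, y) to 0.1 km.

Distance from S−P lag: d = Δt · v_P v_S / (v_P − v_S) = Δt · (6.78·3.33)/(6.78−3.33) ≈ 6.5442·Δt.
So d_P = 97.74, d_Q = 316.52, d_R = 68.17 km.
Circle about each station: (x + 42.7)² + (y + 91.8)² = 97.74²; (x + 139.7)² + (y − 114.9)² = 316.52²; (x − 86.5)² + (y + 194.9)² = 68.17².
Subtracting pairs of circle equations eliminates x²+y² and gives linear equations (the radical axes):
-194.0 x + 413.4 y = -68164.23
258.4 x − 206.2 y = 40123.69
Solving the 2×2 system: x ≈ 37.9, y ≈ -147.1 km.

(37.9, -147.1)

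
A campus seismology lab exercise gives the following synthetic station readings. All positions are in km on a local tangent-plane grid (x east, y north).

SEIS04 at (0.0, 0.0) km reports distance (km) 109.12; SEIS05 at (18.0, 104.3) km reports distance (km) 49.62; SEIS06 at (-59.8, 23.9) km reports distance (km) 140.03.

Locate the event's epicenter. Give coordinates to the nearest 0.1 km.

Circle about each station: x² + y² = 109.12²; (x − 18.0)² + (y − 104.3)² = 49.62²; (x + 59.8)² + (y − 23.9)² = 140.03².
Subtracting pairs of circle equations eliminates x²+y² and gives linear equations (the radical axes):
36.0 x + 208.6 y = 20647.52
-119.6 x + 47.8 y = -3553.98
Solving the 2×2 system: x ≈ 64.8, y ≈ 87.8 km.
Check against SEIS04 (with the unrounded x, y): √(x²+y²) = 109.12 ≈ 109.12 km. ✓

(64.8, 87.8)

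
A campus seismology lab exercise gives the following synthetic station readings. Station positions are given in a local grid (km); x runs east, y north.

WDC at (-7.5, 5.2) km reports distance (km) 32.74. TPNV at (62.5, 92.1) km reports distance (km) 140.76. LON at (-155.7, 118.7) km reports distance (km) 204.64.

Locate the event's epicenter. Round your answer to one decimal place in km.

(-12.2, -27.2)

Circle about each station: (x + 7.5)² + (y − 5.2)² = 32.74²; (x − 62.5)² + (y − 92.1)² = 140.76²; (x + 155.7)² + (y − 118.7)² = 204.64².
Subtracting the WDC equation from the TPNV and LON equations removes the quadratic terms:
140.0 x + 173.8 y = -6436.10
-296.4 x + 227.0 y = -2556.73
Solving the 2×2 system: x ≈ -12.2, y ≈ -27.2 km.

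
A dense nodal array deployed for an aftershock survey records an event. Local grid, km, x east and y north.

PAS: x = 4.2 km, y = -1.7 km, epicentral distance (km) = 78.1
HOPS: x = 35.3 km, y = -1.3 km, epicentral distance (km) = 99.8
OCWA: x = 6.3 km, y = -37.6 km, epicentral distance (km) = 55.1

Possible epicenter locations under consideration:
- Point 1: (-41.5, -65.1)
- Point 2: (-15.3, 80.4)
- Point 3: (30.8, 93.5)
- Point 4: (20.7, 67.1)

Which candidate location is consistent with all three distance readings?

Point 1

For each candidate, compare |candidate − station| to the reported distance:
Point 1: residuals PAS 0.1, HOPS 0.0, OCWA 0.0 → max 0.1 km
Point 2: residuals PAS 6.3, HOPS 3.7, OCWA 64.9 → max 64.9 km
Point 3: residuals PAS 20.7, HOPS 4.9, OCWA 78.3 → max 78.3 km
Point 4: residuals PAS 7.3, HOPS 29.9, OCWA 50.6 → max 50.6 km
Only Point 1 has all residuals ≈ 0.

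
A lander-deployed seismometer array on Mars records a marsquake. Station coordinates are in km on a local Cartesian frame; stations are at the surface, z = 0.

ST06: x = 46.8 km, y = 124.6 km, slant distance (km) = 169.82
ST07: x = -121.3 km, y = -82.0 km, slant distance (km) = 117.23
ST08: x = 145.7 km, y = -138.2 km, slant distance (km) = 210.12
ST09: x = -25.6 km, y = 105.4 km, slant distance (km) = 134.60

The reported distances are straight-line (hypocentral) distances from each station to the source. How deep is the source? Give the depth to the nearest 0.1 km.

Each station gives a sphere (x−x_i)² + (y−y_i)² + z² = d_i² (stations at z=0).
Subtracting the ST06 sphere from ST07 and ST08: z² cancels, leaving linear equations in x and y:
-336.2 x − 413.2 y = 18818.25
197.8 x − 525.6 y = 7300.75
Solving: x ≈ -26.599, y ≈ -23.900 km (keep extra digits for the depth step; rounded: -26.6, -23.9).
Then from the ST06 sphere: z² = 169.82² − (x − 46.8)² − (y − 124.6)² with x = -26.599, y = -23.900, so z ≈ 37.405 ≈ 37.4 km.

depth ≈ 37.4 km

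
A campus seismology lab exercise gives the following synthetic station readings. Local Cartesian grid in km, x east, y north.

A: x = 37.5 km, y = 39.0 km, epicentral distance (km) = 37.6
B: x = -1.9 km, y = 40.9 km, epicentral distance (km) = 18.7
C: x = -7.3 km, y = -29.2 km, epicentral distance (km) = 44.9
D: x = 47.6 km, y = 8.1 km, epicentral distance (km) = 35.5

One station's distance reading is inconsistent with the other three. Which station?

Solve using three stations at a time. Using A, C, D (subtract circle equations pairwise → linear system) gives (x, y) ≈ (12.3, 11.2).
Distances from that point to each station vs reported:
  A: calculated 37.6 vs reported 37.6 → residual 0.0 km
  B: calculated 32.9 vs reported 18.7 → residual 14.2 km
  C: calculated 44.9 vs reported 44.9 → residual 0.0 km
  D: calculated 35.5 vs reported 35.5 → residual 0.0 km
A, C, D are mutually consistent (residuals ≈ 0); B is off by 14.2 km.

B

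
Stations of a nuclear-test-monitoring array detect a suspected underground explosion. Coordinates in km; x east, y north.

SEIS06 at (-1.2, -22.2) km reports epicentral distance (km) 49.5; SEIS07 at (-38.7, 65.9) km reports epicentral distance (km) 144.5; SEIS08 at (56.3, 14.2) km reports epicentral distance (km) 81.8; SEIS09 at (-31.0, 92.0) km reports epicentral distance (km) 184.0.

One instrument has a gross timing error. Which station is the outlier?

Solve using three stations at a time. Using SEIS06, SEIS07, SEIS08 (subtract circle equations pairwise → linear system) gives (x, y) ≈ (27.7, -62.5).
Distances from that point to each station vs reported:
  SEIS06: calculated 49.6 vs reported 49.5 → residual 0.1 km
  SEIS07: calculated 144.5 vs reported 144.5 → residual 0.0 km
  SEIS08: calculated 81.8 vs reported 81.8 → residual 0.0 km
  SEIS09: calculated 165.2 vs reported 184.0 → residual 18.8 km
SEIS06, SEIS07, SEIS08 are mutually consistent (residuals ≈ 0); SEIS09 is off by 18.8 km.

SEIS09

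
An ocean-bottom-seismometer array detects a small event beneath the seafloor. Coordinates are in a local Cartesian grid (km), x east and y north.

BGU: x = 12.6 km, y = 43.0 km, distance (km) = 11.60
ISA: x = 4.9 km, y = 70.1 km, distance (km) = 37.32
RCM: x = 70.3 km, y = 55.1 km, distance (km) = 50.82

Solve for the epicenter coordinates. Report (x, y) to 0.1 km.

22.7 km east, 37.3 km north

Circle about each station: (x − 12.6)² + (y − 43.0)² = 11.60²; (x − 4.9)² + (y − 70.1)² = 37.32²; (x − 70.3)² + (y − 55.1)² = 50.82².
Subtracting the BGU equation from the ISA and RCM equations removes the quadratic terms:
-15.4 x + 54.2 y = 1672.04
115.4 x + 24.2 y = 3522.23
Solving the 2×2 system: x ≈ 22.7, y ≈ 37.3 km.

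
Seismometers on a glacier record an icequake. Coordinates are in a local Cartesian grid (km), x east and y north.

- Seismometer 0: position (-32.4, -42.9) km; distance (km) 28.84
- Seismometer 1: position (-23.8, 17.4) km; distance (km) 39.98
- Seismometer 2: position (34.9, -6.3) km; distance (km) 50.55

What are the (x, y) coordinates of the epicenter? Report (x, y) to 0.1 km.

(-13.4, -21.2)

Circle about each station: (x + 32.4)² + (y + 42.9)² = 28.84²; (x + 23.8)² + (y − 17.4)² = 39.98²; (x − 34.9)² + (y + 6.3)² = 50.55².
Subtracting the Seismometer 0 equation from the Seismometer 1 and Seismometer 2 equations removes the quadratic terms:
17.2 x + 120.6 y = -2787.62
134.6 x + 73.2 y = -3356.03
Solving the 2×2 system: x ≈ -13.4, y ≈ -21.2 km.
Check against Seismometer 0 (with the unrounded x, y): √((x + 32.4)²+(y + 42.9)²) = 28.84 ≈ 28.84 km. ✓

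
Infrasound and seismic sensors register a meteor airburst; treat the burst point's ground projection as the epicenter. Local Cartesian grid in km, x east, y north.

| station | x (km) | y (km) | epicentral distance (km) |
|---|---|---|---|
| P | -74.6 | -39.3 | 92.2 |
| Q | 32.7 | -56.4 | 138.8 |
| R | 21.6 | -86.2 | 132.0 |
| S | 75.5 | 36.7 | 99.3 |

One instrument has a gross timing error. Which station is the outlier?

Solve using three stations at a time. Using P, R, S (subtract circle equations pairwise → linear system) gives (x, y) ≈ (-23.9, 37.8).
Distances from that point to each station vs reported:
  P: calculated 92.3 vs reported 92.2 → residual 0.1 km
  Q: calculated 109.9 vs reported 138.8 → residual 28.9 km
  R: calculated 132.1 vs reported 132.0 → residual 0.1 km
  S: calculated 99.4 vs reported 99.3 → residual 0.1 km
P, R, S are mutually consistent (residuals ≈ 0); Q is off by 28.9 km.

Q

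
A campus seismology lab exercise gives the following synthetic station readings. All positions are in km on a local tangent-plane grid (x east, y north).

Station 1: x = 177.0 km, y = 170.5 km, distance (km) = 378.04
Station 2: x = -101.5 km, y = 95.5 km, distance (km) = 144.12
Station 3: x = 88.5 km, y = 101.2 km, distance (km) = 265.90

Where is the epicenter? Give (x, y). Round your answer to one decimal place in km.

Circle about each station: (x − 177.0)² + (y − 170.5)² = 378.04²; (x + 101.5)² + (y − 95.5)² = 144.12²; (x − 88.5)² + (y − 101.2)² = 265.90².
Subtracting the Station 1 equation from the Station 2 and Station 3 equations removes the quadratic terms:
-557.0 x − 150.0 y = 81166.92
-177.0 x − 138.6 y = 29885.87
Solving the 2×2 system: x ≈ -133.6, y ≈ -45.0 km.

-133.6 km east, -45.0 km north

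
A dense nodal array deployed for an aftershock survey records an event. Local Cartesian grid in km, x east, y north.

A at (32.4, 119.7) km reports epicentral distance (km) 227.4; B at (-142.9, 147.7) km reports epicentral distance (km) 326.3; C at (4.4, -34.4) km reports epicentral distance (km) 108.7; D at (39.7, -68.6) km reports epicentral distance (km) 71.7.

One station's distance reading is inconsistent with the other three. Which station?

Solve using three stations at a time. Using B, C, D (subtract circle equations pairwise → linear system) gives (x, y) ≈ (110.2, -58.1).
Distances from that point to each station vs reported:
  A: calculated 194.1 vs reported 227.4 → residual 33.3 km
  B: calculated 326.2 vs reported 326.3 → residual 0.1 km
  C: calculated 108.4 vs reported 108.7 → residual 0.3 km
  D: calculated 71.3 vs reported 71.7 → residual 0.4 km
B, C, D are mutually consistent (residuals ≈ 0); A is off by 33.3 km.

A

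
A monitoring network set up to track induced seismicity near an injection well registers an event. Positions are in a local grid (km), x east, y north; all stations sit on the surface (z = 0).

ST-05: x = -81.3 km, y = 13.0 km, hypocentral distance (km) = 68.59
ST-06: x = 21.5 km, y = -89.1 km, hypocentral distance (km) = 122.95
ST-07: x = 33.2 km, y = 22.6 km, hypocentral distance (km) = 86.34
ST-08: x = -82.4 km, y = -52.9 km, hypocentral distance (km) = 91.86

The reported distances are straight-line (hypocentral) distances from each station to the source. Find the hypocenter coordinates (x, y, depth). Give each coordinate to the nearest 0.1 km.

Each station gives a sphere (x−x_i)² + (y−y_i)² + z² = d_i² (stations at z=0).
Subtracting the ST-05 sphere from ST-06 and ST-07: z² cancels, leaving linear equations in x and y:
205.6 x − 204.2 y = -8789.74
229.0 x + 19.2 y = -7915.70
Solving: x ≈ -35.204, y ≈ 7.600 km (keep extra digits for the depth step; rounded: -35.2, 7.6).
Then from the ST-05 sphere: z² = 68.59² − (x + 81.3)² − (y − 13.0)² with x = -35.204, y = 7.600, so z ≈ 50.503 ≈ 50.5 km.
Check against ST-08 (with the unrounded solution): distance 91.86 ≈ 91.86 km. ✓

x ≈ -35.2 km, y ≈ 7.6 km, depth ≈ 50.5 km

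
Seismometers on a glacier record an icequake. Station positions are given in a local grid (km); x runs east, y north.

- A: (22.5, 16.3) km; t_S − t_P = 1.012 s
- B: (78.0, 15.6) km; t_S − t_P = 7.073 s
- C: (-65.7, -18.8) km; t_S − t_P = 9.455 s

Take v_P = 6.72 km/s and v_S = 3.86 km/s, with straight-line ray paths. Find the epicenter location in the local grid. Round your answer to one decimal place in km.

(13.9, 13.1)

Distance from S−P lag: d = Δt · v_P v_S / (v_P − v_S) = Δt · (6.72·3.86)/(6.72−3.86) ≈ 9.0697·Δt.
So d_A = 9.18, d_B = 64.15, d_C = 85.75 km.
Circle about each station: (x − 22.5)² + (y − 16.3)² = 9.18²; (x − 78.0)² + (y − 15.6)² = 64.15²; (x + 65.7)² + (y + 18.8)² = 85.75².
Subtracting pairs of circle equations eliminates x²+y² and gives linear equations (the radical axes):
111.0 x − 1.4 y = 1524.47
-176.4 x − 70.2 y = -3370.80
Solving the 2×2 system: x ≈ 13.9, y ≈ 13.1 km.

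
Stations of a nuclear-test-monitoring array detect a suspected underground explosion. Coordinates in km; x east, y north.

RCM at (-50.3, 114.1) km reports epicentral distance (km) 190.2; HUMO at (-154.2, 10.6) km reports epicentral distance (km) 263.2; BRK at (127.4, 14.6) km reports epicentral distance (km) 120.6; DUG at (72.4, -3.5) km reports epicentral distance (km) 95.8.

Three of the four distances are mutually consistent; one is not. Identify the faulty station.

RCM

Solve using three stations at a time. Using HUMO, BRK, DUG (subtract circle equations pairwise → linear system) gives (x, y) ≈ (85.4, -98.5).
Distances from that point to each station vs reported:
  RCM: calculated 252.2 vs reported 190.2 → residual 62.0 km
  HUMO: calculated 263.2 vs reported 263.2 → residual 0.0 km
  BRK: calculated 120.7 vs reported 120.6 → residual 0.1 km
  DUG: calculated 95.9 vs reported 95.8 → residual 0.1 km
HUMO, BRK, DUG are mutually consistent (residuals ≈ 0); RCM is off by 62.0 km.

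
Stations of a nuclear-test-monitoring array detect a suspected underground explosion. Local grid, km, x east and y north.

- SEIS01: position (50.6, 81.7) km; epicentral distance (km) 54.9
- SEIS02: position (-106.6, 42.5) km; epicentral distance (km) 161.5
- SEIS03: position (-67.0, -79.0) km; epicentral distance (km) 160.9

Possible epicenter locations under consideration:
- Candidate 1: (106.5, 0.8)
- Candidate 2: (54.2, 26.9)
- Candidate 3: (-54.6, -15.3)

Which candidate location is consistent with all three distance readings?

Candidate 2

For each candidate, compare |candidate − station| to the reported distance:
Candidate 1: residuals SEIS01 43.4, SEIS02 55.6, SEIS03 30.1 → max 55.6 km
Candidate 2: residuals SEIS01 0.0, SEIS02 0.1, SEIS03 0.0 → max 0.1 km
Candidate 3: residuals SEIS01 88.2, SEIS02 83.8, SEIS03 96.0 → max 96.0 km
Only Candidate 2 has all residuals ≈ 0.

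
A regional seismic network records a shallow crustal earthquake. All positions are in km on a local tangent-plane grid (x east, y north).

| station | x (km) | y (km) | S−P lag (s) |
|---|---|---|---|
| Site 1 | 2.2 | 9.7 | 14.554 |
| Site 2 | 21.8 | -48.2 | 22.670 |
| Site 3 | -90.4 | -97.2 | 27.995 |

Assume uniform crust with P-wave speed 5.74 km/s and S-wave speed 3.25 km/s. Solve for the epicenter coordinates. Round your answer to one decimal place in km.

Distance from S−P lag: d = Δt · v_P v_S / (v_P − v_S) = Δt · (5.74·3.25)/(5.74−3.25) ≈ 7.4920·Δt.
So d_Site 1 = 109.04, d_Site 2 = 169.84, d_Site 3 = 209.74 km.
Circle about each station: (x − 2.2)² + (y − 9.7)² = 109.04²; (x − 21.8)² + (y + 48.2)² = 169.84²; (x + 90.4)² + (y + 97.2)² = 209.74².
Subtracting the Site 1 equation from the Site 2 and Site 3 equations removes the quadratic terms:
39.2 x − 115.8 y = -14256.35
-185.2 x − 213.8 y = -14580.08
Solving the 2×2 system: x ≈ -45.6, y ≈ 107.7 km.

x ≈ -45.6 km, y ≈ 107.7 km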